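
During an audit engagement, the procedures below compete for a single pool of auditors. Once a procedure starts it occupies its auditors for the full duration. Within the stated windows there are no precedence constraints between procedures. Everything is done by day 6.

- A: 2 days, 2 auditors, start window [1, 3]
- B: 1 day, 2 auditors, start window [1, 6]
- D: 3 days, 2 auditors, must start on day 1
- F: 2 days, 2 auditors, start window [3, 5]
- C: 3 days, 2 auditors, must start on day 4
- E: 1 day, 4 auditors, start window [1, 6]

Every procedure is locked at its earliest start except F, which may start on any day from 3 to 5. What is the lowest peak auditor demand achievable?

10

F@3: d1:10  d2:4  d3:4  d4:4  d5:2  d6:2 → peak 10
F@4: d1:10  d2:4  d3:2  d4:4  d5:4  d6:2 → peak 10
F@5: d1:10  d2:4  d3:2  d4:2  d5:4  d6:4 → peak 10
Best is F@3, peak 10.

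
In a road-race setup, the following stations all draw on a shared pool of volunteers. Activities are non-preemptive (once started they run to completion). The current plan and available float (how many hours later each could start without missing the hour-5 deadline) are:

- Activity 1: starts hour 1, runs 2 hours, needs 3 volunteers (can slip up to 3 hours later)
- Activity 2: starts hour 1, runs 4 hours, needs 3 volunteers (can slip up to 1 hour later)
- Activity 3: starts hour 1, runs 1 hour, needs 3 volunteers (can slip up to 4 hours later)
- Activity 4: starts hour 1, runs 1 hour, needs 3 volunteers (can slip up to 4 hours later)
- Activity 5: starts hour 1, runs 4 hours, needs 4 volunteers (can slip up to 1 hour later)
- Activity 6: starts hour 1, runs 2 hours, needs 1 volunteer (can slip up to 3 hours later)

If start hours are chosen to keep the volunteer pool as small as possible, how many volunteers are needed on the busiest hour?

Early-start (Activity 1@1, Activity 2@1, Activity 3@1, Activity 4@1, Activity 5@1, Activity 6@1) gives peak 17: h1:17  h2:11  h3:7  h4:7  h5:0.
Shift Activity 4→3, Activity 5→2, Activity 6→4.
Schedule Activity 1@1, Activity 2@1, Activity 3@1, Activity 4@3, Activity 5@2, Activity 6@4: h1:9  h2:10  h3:10  h4:8  h5:5 — peak 10.

10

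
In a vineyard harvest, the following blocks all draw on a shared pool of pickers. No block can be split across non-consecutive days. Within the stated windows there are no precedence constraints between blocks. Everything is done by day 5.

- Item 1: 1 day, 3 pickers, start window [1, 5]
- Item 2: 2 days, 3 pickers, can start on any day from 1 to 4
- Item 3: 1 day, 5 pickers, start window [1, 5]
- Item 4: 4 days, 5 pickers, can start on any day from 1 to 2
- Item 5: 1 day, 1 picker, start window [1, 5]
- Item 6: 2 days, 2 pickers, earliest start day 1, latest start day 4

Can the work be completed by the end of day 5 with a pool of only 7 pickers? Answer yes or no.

no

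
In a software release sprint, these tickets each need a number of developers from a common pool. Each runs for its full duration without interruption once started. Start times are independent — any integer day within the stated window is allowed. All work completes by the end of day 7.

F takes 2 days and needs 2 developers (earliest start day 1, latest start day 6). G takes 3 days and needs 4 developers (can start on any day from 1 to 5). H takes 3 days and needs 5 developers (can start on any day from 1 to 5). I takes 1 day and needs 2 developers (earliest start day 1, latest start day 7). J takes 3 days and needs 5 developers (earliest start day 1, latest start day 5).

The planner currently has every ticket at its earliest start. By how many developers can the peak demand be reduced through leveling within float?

Early-start peak: d1:18  d2:16  d3:14  d4:0  d5:0  d6:0  d7:0 ⇒ 18.
Leveled (F@1, G@3, H@1, I@1, J@4): d1:9  d2:7  d3:9  d4:9  d5:9  d6:5  d7:0 ⇒ 9.
Reduction 18 − 9 = 9.

9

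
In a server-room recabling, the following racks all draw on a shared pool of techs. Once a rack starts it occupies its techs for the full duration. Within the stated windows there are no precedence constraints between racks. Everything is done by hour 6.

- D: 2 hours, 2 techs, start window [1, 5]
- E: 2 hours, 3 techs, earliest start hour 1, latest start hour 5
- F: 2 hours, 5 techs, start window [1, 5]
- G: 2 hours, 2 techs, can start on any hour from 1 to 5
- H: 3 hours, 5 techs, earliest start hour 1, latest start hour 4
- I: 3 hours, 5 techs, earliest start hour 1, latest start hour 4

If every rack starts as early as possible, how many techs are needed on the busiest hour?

22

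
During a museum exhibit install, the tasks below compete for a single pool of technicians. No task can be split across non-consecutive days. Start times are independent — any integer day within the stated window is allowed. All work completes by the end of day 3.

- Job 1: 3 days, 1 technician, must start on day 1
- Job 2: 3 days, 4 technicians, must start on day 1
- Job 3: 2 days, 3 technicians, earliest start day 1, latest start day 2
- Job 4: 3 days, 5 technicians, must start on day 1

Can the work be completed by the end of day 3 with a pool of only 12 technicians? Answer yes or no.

The minimum achievable peak is 13; 12 < 13, so no feasible schedule stays within the cap.

no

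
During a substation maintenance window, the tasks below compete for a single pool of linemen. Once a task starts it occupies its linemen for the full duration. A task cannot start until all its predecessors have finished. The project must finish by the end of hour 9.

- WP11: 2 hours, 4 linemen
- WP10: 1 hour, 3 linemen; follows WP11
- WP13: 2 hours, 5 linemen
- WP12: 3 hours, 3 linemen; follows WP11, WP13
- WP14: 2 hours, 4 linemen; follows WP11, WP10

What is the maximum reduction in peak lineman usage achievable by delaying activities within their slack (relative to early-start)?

Early-start peak: h1:9  h2:9  h3:6  h4:7  h5:7  h6:0  h7:0  h8:0  h9:0 ⇒ 9.
Leveled (WP11@1, WP10@5, WP13@3, WP12@5, WP14@8): h1:4  h2:4  h3:5  h4:5  h5:6  h6:3  h7:3  h8:4  h9:4 ⇒ 6.
Reduction 9 − 6 = 3.

3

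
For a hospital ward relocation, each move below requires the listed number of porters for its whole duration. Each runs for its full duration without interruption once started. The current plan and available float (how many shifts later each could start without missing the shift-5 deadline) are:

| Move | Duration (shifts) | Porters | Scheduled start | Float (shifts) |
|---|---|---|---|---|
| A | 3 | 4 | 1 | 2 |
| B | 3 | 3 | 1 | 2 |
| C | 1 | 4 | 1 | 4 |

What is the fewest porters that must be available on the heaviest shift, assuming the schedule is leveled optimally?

Early-start (A@1, B@1, C@1) gives peak 11: s1:11  s2:7  s3:7  s4:0  s5:0.
Shift C→4.
Schedule A@1, B@1, C@4: s1:7  s2:7  s3:7  s4:4  s5:0 — peak 7.

7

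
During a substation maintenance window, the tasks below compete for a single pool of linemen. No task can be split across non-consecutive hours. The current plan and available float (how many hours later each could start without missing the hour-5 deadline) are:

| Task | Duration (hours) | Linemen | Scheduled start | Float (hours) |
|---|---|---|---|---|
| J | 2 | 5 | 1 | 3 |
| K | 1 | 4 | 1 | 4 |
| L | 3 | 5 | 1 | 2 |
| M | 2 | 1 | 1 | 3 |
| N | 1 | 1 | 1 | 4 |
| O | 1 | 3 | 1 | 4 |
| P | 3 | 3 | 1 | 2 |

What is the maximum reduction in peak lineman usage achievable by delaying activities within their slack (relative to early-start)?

13

Early-start peak: h1:22  h2:14  h3:8  h4:0  h5:0 ⇒ 22.
Leveled (J@1, K@1, L@3, M@2, N@4, O@2, P@3): h1:9  h2:9  h3:9  h4:9  h5:8 ⇒ 9.
Reduction 22 − 9 = 13.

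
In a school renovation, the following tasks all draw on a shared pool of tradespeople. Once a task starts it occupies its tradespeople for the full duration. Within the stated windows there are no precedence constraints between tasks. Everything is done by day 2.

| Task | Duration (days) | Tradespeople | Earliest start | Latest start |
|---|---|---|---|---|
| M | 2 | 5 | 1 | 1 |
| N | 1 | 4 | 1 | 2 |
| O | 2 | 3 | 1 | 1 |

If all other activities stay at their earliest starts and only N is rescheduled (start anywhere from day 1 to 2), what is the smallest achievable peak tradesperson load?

12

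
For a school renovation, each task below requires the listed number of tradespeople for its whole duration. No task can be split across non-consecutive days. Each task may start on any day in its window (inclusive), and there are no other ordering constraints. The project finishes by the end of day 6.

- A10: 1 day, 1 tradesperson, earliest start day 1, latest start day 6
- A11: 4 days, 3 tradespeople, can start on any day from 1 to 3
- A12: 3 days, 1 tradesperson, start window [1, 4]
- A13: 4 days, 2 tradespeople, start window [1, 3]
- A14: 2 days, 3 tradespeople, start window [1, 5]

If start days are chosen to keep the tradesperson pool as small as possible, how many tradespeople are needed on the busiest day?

Early-start (A10@1, A11@1, A12@1, A13@1, A14@1) gives peak 10: d1:10  d2:9  d3:6  d4:5  d5:0  d6:0.
Shift A13→2, A14→5.
Schedule A10@1, A11@1, A12@1, A13@2, A14@5: d1:5  d2:6  d3:6  d4:5  d5:5  d6:3 — peak 6.

6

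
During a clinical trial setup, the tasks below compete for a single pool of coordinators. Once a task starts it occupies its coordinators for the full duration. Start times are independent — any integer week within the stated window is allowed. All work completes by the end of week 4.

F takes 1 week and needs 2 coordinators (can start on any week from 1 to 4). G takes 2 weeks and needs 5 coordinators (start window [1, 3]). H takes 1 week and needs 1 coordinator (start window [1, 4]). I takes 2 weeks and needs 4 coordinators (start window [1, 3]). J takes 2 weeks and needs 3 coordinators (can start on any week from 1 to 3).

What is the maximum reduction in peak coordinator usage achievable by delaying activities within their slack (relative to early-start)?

8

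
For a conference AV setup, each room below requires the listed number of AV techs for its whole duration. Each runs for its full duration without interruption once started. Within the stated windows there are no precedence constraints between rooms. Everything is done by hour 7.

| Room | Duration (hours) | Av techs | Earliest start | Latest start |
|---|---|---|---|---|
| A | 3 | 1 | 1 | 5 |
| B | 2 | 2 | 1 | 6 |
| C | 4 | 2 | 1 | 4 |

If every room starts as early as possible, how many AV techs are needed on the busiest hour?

5

Early-start schedule: A@1, B@1, C@1.
Load per hour: hour 1: 5, hour 2: 5, hour 3: 3, hour 4: 2, hour 5: 0, hour 6: 0, hour 7: 0.
Peak is 5.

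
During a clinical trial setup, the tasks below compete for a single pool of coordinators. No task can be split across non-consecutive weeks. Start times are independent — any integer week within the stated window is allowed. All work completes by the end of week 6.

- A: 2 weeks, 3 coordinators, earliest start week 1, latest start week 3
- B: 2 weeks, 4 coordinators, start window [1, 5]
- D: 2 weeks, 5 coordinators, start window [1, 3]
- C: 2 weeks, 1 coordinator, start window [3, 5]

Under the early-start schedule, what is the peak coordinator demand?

12

Early-start schedule: A@1, B@1, D@1, C@3.
Load per week: week 1: 12, week 2: 12, week 3: 1, week 4: 1, week 5: 0, week 6: 0.
Peak is 12.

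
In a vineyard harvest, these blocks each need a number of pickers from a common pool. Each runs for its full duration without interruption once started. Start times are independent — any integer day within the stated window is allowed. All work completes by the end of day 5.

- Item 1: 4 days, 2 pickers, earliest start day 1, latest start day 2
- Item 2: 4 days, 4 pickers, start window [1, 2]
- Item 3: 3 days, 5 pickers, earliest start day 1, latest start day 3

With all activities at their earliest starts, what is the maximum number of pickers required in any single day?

Early-start schedule: Item 1@1, Item 2@1, Item 3@1.
Load per day: day 1: 11, day 2: 11, day 3: 11, day 4: 6, day 5: 0.
Peak is 11.

11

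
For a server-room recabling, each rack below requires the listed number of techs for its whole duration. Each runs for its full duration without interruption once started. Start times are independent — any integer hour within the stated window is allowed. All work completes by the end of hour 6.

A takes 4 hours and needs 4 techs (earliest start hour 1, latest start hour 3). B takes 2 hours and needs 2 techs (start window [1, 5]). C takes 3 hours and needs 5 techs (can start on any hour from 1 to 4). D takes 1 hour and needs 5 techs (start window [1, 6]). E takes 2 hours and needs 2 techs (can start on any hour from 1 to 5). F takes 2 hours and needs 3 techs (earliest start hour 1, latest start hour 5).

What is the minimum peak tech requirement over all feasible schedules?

Early-start (A@1, B@1, C@1, D@1, E@1, F@1) gives peak 21: h1:21  h2:16  h3:9  h4:4  h5:0  h6:0.
Shift C→3, D→6, F→5.
Schedule A@1, B@1, C@3, D@6, E@1, F@5: h1:8  h2:8  h3:9  h4:9  h5:8  h6:8 — peak 9.
Total tech-hours = 50 over 6 hours ⇒ peak ≥ ⌈50/6⌉ = 9, so 9 is optimal.

9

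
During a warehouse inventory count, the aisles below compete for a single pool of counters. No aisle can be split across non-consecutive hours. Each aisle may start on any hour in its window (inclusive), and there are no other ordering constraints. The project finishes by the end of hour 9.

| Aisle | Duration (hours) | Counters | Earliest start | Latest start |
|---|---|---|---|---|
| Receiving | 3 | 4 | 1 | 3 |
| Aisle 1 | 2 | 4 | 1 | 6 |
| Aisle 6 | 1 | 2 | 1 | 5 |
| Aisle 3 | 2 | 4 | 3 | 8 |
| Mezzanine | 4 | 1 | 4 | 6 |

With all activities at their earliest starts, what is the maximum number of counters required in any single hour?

Early-start schedule: Receiving@1, Aisle 1@1, Aisle 6@1, Aisle 3@3, Mezzanine@4.
Load per hour: hour 1: 10, hour 2: 8, hour 3: 8, hour 4: 5, hour 5: 1, hour 6: 1, hour 7: 1, hour 8: 0, hour 9: 0.
Peak is 10.

10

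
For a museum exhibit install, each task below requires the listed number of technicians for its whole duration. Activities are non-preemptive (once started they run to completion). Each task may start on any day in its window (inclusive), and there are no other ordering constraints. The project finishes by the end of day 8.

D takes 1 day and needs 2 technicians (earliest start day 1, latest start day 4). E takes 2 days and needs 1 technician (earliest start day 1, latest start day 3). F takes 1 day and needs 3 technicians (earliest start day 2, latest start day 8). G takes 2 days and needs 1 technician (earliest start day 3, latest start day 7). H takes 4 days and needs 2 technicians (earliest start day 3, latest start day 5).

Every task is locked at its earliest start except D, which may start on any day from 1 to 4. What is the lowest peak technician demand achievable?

4

D@1: d1:3  d2:4  d3:3  d4:3  d5:2  d6:2  d7:0  d8:0 → peak 4
D@2: d1:1  d2:6  d3:3  d4:3  d5:2  d6:2  d7:0  d8:0 → peak 6
D@3: d1:1  d2:4  d3:5  d4:3  d5:2  d6:2  d7:0  d8:0 → peak 5
D@4: d1:1  d2:4  d3:3  d4:5  d5:2  d6:2  d7:0  d8:0 → peak 5
Best is D@1, peak 4.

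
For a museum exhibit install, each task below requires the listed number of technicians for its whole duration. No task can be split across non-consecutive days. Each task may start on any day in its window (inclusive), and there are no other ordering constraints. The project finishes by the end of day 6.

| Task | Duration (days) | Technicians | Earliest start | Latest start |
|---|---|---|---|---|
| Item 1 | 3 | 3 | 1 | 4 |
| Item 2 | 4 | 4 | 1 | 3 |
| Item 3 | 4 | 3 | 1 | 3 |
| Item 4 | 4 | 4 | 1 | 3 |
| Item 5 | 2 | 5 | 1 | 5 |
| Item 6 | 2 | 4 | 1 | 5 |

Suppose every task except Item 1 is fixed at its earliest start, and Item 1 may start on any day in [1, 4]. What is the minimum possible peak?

Item 1@1: d1:23  d2:23  d3:14  d4:11  d5:0  d6:0 → peak 23
Item 1@2: d1:20  d2:23  d3:14  d4:14  d5:0  d6:0 → peak 23
Item 1@3: d1:20  d2:20  d3:14  d4:14  d5:3  d6:0 → peak 20
Item 1@4: d1:20  d2:20  d3:11  d4:14  d5:3  d6:3 → peak 20
Best is Item 1@3, peak 20.

20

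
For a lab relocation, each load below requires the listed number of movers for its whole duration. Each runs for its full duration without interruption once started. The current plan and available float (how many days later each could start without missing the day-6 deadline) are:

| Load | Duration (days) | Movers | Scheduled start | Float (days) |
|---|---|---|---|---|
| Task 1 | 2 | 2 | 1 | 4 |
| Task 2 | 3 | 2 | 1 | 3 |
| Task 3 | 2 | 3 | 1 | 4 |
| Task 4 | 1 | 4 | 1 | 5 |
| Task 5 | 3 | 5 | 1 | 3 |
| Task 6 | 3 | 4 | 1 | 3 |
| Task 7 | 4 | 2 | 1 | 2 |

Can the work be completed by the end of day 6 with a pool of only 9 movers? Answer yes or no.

Total mover-days = 55; over 6 days the average is 55/6 > 9, so some day must exceed 9.

no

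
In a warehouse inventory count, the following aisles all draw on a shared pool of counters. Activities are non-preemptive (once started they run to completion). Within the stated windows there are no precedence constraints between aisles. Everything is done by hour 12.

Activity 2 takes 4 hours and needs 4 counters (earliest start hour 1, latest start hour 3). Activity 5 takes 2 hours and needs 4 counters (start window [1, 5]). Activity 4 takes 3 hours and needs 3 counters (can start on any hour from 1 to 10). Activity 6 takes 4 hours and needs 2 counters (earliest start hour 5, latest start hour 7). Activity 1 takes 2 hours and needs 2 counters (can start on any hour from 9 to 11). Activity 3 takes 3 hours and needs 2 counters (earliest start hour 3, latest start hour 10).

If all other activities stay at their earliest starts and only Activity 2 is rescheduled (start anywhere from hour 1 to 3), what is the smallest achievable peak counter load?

9

Activity 2@1: h1:11  h2:11  h3:9  h4:6  h5:4  h6:2  h7:2  h8:2  h9:2  h10:2  h11:0  h12:0 → peak 11
Activity 2@2: h1:7  h2:11  h3:9  h4:6  h5:8  h6:2  h7:2  h8:2  h9:2  h10:2  h11:0  h12:0 → peak 11
Activity 2@3: h1:7  h2:7  h3:9  h4:6  h5:8  h6:6  h7:2  h8:2  h9:2  h10:2  h11:0  h12:0 → peak 9
Best is Activity 2@3, peak 9.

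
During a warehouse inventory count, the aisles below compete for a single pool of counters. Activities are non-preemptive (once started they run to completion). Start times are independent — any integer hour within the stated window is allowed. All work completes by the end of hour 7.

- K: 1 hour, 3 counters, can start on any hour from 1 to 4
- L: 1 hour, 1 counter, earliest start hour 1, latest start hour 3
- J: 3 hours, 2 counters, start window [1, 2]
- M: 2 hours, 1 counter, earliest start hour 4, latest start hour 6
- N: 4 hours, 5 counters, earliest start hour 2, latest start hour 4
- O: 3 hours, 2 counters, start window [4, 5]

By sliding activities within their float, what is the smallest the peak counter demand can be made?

Early-start (K@1, L@1, J@1, M@4, N@2, O@4) gives peak 8: h1:6  h2:7  h3:7  h4:8  h5:8  h6:2  h7:0.
Shift M→6.
Schedule K@1, L@1, J@1, M@6, N@2, O@4: h1:6  h2:7  h3:7  h4:7  h5:7  h6:3  h7:1 — peak 7.

7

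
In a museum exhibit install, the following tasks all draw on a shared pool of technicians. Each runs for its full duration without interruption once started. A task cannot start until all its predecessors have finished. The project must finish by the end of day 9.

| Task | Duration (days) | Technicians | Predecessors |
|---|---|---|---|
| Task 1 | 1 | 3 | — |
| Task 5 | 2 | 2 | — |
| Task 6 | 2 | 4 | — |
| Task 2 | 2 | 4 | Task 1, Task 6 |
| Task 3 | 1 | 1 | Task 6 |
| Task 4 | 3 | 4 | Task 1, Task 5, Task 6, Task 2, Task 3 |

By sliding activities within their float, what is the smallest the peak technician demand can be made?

5

Early-start (Task 1@1, Task 5@1, Task 6@1, Task 2@3, Task 3@3, Task 4@5) gives peak 9: d1:9  d2:6  d3:5  d4:4  d5:4  d6:4  d7:4  d8:0  d9:0.
Shift Task 6→3, Task 2→5, Task 3→5, Task 4→7.
Schedule Task 1@1, Task 5@1, Task 6@3, Task 2@5, Task 3@5, Task 4@7: d1:5  d2:2  d3:4  d4:4  d5:5  d6:4  d7:4  d8:4  d9:4 — peak 5.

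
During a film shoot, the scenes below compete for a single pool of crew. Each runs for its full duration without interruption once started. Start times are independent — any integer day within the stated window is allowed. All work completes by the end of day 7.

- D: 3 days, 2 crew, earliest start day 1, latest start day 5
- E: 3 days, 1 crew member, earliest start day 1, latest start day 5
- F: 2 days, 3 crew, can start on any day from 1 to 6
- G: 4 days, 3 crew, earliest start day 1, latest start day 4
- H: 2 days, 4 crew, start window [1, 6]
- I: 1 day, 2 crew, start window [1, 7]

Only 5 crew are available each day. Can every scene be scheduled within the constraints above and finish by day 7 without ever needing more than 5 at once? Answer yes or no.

Total crew member-days = 37; over 7 days the average is 37/7 > 5, so some day must exceed 5.

no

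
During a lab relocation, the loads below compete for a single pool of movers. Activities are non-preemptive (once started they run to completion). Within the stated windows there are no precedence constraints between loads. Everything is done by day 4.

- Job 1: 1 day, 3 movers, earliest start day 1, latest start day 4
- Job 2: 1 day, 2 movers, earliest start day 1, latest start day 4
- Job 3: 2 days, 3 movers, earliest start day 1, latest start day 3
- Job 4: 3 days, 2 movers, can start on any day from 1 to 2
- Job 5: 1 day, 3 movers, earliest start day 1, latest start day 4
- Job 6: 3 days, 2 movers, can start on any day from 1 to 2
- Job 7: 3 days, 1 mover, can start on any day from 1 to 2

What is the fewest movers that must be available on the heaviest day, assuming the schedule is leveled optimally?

Early-start (Job 1@1, Job 2@1, Job 3@1, Job 4@1, Job 5@1, Job 6@1, Job 7@1) gives peak 16: d1:16  d2:8  d3:5  d4:0.
Shift Job 4→2, Job 5→3, Job 6→2, Job 7→2.
Schedule Job 1@1, Job 2@1, Job 3@1, Job 4@2, Job 5@3, Job 6@2, Job 7@2: d1:8  d2:8  d3:8  d4:5 — peak 8.
Total mover-days = 29 over 4 days ⇒ peak ≥ ⌈29/4⌉ = 8, so 8 is optimal.

8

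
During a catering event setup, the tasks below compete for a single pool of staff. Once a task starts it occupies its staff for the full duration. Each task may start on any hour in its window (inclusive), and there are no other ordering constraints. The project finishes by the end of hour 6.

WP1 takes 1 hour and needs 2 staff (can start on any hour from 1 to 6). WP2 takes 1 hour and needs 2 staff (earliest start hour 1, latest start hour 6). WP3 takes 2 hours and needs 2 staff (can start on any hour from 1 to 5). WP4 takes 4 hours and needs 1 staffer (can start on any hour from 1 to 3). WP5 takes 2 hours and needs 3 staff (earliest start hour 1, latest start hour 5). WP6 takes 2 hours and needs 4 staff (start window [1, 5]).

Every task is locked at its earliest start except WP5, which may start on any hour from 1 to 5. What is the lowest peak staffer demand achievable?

WP5@1: h1:14  h2:10  h3:1  h4:1  h5:0  h6:0 → peak 14
WP5@2: h1:11  h2:10  h3:4  h4:1  h5:0  h6:0 → peak 11
WP5@3: h1:11  h2:7  h3:4  h4:4  h5:0  h6:0 → peak 11
WP5@4: h1:11  h2:7  h3:1  h4:4  h5:3  h6:0 → peak 11
WP5@5: h1:11  h2:7  h3:1  h4:1  h5:3  h6:3 → peak 11
Best is WP5@2, peak 11.

11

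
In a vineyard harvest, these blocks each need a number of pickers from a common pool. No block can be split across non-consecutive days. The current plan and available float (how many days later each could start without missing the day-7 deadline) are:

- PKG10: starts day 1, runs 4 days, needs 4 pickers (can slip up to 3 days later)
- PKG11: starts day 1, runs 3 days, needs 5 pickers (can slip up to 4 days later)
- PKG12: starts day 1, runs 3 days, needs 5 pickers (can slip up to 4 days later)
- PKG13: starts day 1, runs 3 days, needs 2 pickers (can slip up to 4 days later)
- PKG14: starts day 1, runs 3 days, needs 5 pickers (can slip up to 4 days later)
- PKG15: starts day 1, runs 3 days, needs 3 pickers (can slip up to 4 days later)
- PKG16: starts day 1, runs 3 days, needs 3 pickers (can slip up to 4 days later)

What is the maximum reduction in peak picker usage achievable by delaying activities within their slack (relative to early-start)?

13

Early-start peak: d1:27  d2:27  d3:27  d4:4  d5:0  d6:0  d7:0 ⇒ 27.
Leveled (PKG10@1, PKG11@1, PKG12@1, PKG13@4, PKG14@4, PKG15@4, PKG16@5): d1:14  d2:14  d3:14  d4:14  d5:13  d6:13  d7:3 ⇒ 14.
Reduction 27 − 14 = 13.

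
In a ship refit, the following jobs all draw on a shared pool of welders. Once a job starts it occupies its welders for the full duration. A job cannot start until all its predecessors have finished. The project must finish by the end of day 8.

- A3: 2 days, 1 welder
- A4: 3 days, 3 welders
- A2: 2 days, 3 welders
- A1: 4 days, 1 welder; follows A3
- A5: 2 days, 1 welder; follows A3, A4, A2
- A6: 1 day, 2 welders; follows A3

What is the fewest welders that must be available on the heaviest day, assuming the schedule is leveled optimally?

Early-start (A3@1, A4@1, A2@1, A1@3, A5@4, A6@3) gives peak 7: d1:7  d2:7  d3:6  d4:2  d5:2  d6:1  d7:0  d8:0.
Shift A2→4, A5→6, A6→6.
Schedule A3@1, A4@1, A2@4, A1@3, A5@6, A6@6: d1:4  d2:4  d3:4  d4:4  d5:4  d6:4  d7:1  d8:0 — peak 4.
Total welder-days = 25 over 8 days ⇒ peak ≥ ⌈25/8⌉ = 4, so 4 is optimal.

4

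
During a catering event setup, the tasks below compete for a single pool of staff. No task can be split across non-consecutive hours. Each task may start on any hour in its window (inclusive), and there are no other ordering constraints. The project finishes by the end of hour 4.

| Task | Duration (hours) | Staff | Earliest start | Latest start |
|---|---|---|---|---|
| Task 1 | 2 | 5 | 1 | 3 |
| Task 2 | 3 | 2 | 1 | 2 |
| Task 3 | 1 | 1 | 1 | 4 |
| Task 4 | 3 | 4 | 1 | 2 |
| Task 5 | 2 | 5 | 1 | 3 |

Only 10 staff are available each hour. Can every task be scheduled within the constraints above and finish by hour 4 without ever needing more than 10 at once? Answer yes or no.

no

The minimum achievable peak is 11; 10 < 11, so no feasible schedule stays within the cap.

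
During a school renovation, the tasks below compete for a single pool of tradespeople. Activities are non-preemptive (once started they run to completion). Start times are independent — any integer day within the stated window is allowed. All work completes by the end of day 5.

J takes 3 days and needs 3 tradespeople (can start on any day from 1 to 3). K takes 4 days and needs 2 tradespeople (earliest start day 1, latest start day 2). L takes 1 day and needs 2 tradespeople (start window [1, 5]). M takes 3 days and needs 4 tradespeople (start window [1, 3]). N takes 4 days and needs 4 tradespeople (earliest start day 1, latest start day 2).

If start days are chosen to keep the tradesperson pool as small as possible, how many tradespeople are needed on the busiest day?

13

Early-start (J@1, K@1, L@1, M@1, N@1) gives peak 15: d1:15  d2:13  d3:13  d4:6  d5:0.
Shift N→2.
Schedule J@1, K@1, L@1, M@1, N@2: d1:11  d2:13  d3:13  d4:6  d5:4 — peak 13.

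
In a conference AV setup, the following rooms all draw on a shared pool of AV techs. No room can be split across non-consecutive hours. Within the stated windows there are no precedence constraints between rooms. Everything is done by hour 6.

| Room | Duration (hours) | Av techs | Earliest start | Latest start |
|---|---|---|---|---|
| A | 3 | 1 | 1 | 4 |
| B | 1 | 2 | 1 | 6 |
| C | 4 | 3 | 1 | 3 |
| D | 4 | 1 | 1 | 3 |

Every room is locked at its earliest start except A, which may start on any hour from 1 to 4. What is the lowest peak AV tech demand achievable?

A@1: h1:7  h2:5  h3:5  h4:4  h5:0  h6:0 → peak 7
A@2: h1:6  h2:5  h3:5  h4:5  h5:0  h6:0 → peak 6
A@3: h1:6  h2:4  h3:5  h4:5  h5:1  h6:0 → peak 6
A@4: h1:6  h2:4  h3:4  h4:5  h5:1  h6:1 → peak 6
Best is A@2, peak 6.

6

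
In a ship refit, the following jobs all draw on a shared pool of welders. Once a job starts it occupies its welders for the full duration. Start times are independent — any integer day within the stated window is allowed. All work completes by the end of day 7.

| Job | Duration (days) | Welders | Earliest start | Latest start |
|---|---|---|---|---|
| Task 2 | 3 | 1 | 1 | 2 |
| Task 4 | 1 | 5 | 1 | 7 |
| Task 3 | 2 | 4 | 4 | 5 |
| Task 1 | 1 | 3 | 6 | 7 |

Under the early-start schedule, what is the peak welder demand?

Early-start schedule: Task 2@1, Task 4@1, Task 3@4, Task 1@6.
Load per day: day 1: 6, day 2: 1, day 3: 1, day 4: 4, day 5: 4, day 6: 3, day 7: 0.
Peak is 6.

6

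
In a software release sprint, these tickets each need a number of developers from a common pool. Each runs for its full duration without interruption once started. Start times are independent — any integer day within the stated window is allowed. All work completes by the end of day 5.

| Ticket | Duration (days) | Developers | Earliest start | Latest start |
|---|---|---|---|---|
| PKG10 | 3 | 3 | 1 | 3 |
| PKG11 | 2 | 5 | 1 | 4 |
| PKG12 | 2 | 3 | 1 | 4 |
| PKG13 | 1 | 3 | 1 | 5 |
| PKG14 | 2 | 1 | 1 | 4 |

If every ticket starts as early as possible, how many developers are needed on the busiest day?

Early-start schedule: PKG10@1, PKG11@1, PKG12@1, PKG13@1, PKG14@1.
Load per day: day 1: 15, day 2: 12, day 3: 3, day 4: 0, day 5: 0.
Peak is 15.

15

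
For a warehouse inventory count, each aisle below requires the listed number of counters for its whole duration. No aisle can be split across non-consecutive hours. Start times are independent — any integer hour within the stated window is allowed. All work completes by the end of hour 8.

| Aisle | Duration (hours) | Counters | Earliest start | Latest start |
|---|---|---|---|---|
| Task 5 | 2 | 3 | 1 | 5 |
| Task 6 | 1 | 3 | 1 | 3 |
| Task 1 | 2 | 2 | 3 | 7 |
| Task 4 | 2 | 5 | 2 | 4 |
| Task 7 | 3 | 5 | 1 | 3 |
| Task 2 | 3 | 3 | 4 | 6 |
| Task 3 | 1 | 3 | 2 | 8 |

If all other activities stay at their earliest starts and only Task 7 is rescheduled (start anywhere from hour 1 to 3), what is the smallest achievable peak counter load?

Task 7@1: h1:11  h2:16  h3:12  h4:5  h5:3  h6:3  h7:0  h8:0 → peak 16
Task 7@2: h1:6  h2:16  h3:12  h4:10  h5:3  h6:3  h7:0  h8:0 → peak 16
Task 7@3: h1:6  h2:11  h3:12  h4:10  h5:8  h6:3  h7:0  h8:0 → peak 12
Best is Task 7@3, peak 12.

12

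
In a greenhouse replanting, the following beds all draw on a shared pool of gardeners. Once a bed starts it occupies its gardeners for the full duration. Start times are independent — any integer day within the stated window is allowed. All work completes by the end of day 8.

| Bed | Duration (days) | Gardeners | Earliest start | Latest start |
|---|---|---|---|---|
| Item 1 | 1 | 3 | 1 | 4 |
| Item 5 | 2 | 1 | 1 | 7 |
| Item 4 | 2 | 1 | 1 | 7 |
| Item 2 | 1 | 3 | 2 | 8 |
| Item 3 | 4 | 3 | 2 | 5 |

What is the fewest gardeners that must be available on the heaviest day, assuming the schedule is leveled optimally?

3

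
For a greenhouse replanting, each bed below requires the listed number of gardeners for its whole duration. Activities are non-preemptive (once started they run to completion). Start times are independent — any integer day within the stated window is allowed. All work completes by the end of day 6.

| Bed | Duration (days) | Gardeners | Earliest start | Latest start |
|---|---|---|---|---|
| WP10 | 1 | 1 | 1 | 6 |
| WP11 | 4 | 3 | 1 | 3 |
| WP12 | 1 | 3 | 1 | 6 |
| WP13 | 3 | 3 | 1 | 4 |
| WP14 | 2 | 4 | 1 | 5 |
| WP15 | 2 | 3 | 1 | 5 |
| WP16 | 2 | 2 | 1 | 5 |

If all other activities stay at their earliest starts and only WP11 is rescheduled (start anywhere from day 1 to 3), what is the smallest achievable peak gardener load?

16

WP11@1: d1:19  d2:15  d3:6  d4:3  d5:0  d6:0 → peak 19
WP11@2: d1:16  d2:15  d3:6  d4:3  d5:3  d6:0 → peak 16
WP11@3: d1:16  d2:12  d3:6  d4:3  d5:3  d6:3 → peak 16
Best is WP11@2, peak 16.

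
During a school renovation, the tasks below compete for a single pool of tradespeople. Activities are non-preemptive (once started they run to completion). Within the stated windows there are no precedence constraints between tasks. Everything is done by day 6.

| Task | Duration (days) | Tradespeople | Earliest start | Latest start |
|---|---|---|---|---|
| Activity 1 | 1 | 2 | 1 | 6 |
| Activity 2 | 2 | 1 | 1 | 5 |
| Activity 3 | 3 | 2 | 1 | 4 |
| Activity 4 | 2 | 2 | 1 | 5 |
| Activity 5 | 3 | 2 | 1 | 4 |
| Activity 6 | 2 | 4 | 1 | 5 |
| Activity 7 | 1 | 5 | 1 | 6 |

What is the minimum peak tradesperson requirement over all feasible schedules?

6

Early-start (Activity 1@1, Activity 2@1, Activity 3@1, Activity 4@1, Activity 5@1, Activity 6@1, Activity 7@1) gives peak 18: d1:18  d2:11  d3:4  d4:0  d5:0  d6:0.
Shift Activity 4→2, Activity 5→3, Activity 6→4, Activity 7→6.
Schedule Activity 1@1, Activity 2@1, Activity 3@1, Activity 4@2, Activity 5@3, Activity 6@4, Activity 7@6: d1:5  d2:5  d3:6  d4:6  d5:6  d6:5 — peak 6.
Total tradesperson-days = 33 over 6 days ⇒ peak ≥ ⌈33/6⌉ = 6, so 6 is optimal.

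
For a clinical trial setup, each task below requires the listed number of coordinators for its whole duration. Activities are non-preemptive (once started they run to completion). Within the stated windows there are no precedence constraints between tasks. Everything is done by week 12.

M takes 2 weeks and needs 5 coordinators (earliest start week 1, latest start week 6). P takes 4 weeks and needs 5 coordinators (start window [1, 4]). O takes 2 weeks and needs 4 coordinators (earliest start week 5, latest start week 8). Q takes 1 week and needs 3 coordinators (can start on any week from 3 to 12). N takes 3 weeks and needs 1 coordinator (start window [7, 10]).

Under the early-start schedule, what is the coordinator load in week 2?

At early start, week 2 has: M, P.
Demand: 5 + 5 = 10.

10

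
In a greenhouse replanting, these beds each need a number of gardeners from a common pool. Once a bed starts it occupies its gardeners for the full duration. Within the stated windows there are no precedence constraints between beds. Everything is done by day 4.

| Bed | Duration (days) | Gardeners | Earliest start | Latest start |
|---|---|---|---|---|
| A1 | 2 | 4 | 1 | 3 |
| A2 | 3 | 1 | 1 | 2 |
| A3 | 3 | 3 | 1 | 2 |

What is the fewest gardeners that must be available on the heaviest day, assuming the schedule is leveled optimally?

8

Schedule A1@1, A2@1, A3@1: d1:8  d2:8  d3:4  d4:0 — peak 8.
No arrangement of the 12 feasible schedules does better.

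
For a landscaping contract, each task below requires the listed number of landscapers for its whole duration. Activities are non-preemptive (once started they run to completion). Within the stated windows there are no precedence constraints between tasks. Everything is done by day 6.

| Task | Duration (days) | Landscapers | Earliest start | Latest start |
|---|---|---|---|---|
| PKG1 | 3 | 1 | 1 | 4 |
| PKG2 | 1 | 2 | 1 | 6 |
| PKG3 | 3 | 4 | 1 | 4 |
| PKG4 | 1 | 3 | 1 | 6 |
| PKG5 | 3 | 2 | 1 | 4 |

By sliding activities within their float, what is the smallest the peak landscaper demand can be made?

5

Early-start (PKG1@1, PKG2@1, PKG3@1, PKG4@1, PKG5@1) gives peak 12: d1:12  d2:7  d3:7  d4:0  d5:0  d6:0.
Shift PKG2→4, PKG4→5, PKG5→4.
Schedule PKG1@1, PKG2@4, PKG3@1, PKG4@5, PKG5@4: d1:5  d2:5  d3:5  d4:4  d5:5  d6:2 — peak 5.
Total landscaper-days = 26 over 6 days ⇒ peak ≥ ⌈26/6⌉ = 5, so 5 is optimal.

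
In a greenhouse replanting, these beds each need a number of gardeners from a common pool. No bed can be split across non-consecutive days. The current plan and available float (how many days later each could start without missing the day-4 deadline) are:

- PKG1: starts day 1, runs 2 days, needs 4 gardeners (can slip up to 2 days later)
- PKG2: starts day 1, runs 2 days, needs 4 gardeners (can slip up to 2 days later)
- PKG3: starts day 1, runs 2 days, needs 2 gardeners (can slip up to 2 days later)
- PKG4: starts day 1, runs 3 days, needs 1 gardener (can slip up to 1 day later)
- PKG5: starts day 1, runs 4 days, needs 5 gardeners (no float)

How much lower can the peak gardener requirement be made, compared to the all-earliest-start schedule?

Early-start peak: d1:16  d2:16  d3:6  d4:5 ⇒ 16.
Leveled (PKG1@1, PKG2@3, PKG3@1, PKG4@1, PKG5@1): d1:12  d2:12  d3:10  d4:9 ⇒ 12.
Reduction 16 − 12 = 4.

4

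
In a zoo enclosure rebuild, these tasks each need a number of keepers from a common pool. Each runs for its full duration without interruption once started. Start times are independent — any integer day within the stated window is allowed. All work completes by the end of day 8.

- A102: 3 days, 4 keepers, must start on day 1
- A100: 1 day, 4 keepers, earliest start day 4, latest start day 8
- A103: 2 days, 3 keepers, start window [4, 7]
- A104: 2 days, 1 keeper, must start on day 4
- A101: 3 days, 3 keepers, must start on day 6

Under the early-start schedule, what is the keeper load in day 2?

4

At early start, day 2 has: A102.
Demand: 4 = 4.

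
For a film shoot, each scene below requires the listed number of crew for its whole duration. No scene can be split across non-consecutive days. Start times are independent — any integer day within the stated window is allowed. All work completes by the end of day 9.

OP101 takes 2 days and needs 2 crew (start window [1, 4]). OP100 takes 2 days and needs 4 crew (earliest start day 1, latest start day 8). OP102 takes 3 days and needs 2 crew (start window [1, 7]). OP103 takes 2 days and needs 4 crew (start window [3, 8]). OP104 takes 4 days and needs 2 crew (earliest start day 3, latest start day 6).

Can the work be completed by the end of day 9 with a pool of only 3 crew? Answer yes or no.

no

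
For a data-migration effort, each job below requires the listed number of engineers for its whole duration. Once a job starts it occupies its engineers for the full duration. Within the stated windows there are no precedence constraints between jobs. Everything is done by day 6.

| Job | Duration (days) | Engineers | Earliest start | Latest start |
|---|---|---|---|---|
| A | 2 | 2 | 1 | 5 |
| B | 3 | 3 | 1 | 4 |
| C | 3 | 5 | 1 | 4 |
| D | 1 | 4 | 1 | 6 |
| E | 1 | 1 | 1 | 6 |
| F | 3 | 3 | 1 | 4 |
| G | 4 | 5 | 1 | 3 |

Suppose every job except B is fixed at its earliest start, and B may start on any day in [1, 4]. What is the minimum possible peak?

20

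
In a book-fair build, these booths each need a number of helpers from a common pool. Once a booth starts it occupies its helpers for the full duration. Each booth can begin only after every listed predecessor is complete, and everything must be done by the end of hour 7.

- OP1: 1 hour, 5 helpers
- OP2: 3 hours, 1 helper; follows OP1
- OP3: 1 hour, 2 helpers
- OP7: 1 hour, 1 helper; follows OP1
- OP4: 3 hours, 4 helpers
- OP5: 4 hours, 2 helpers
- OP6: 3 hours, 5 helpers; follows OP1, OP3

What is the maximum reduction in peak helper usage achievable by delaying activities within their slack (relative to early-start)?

Early-start peak: h1:13  h2:13  h3:12  h4:8  h5:0  h6:0  h7:0 ⇒ 13.
Leveled (OP1@1, OP2@2, OP3@1, OP7@2, OP4@2, OP5@3, OP6@5): h1:7  h2:6  h3:7  h4:7  h5:7  h6:7  h7:5 ⇒ 7.
Reduction 13 − 7 = 6.

6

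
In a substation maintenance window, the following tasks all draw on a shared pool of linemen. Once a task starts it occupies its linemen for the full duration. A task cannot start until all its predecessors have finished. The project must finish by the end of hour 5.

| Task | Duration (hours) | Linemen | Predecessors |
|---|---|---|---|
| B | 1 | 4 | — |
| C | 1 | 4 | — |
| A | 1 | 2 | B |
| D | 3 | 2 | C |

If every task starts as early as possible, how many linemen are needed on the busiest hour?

8

Early-start schedule: B@1, C@1, A@2, D@2.
Load per hour: hour 1: 8, hour 2: 4, hour 3: 2, hour 4: 2, hour 5: 0.
Peak is 8.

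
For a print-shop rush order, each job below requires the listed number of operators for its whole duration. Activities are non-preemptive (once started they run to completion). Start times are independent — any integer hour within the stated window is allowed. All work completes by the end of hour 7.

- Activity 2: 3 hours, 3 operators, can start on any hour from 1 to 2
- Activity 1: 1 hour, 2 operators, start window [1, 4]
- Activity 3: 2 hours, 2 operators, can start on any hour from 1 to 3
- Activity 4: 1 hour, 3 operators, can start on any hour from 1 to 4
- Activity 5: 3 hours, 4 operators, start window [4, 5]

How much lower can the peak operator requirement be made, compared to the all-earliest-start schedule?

Early-start peak: h1:10  h2:5  h3:3  h4:4  h5:4  h6:4  h7:0 ⇒ 10.
Leveled (Activity 2@1, Activity 1@1, Activity 3@2, Activity 4@4, Activity 5@5): h1:5  h2:5  h3:5  h4:3  h5:4  h6:4  h7:4 ⇒ 5.
Reduction 10 − 5 = 5.

5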